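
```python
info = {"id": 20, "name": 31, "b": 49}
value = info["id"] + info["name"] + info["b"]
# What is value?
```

Answer: 100

Derivation:
Trace (tracking value):
info = {'id': 20, 'name': 31, 'b': 49}  # -> info = {'id': 20, 'name': 31, 'b': 49}
value = info['id'] + info['name'] + info['b']  # -> value = 100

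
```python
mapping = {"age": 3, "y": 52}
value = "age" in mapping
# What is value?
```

Trace (tracking value):
mapping = {'age': 3, 'y': 52}  # -> mapping = {'age': 3, 'y': 52}
value = 'age' in mapping  # -> value = True

Answer: True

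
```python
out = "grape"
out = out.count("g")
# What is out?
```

Trace (tracking out):
out = 'grape'  # -> out = 'grape'
out = out.count('g')  # -> out = 1

Answer: 1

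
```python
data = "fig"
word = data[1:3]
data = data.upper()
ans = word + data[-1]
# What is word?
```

Trace (tracking word):
data = 'fig'  # -> data = 'fig'
word = data[1:3]  # -> word = 'ig'
data = data.upper()  # -> data = 'FIG'
ans = word + data[-1]  # -> ans = 'igG'

Answer: 'ig'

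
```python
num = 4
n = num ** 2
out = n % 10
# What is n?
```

Answer: 16

Derivation:
Trace (tracking n):
num = 4  # -> num = 4
n = num ** 2  # -> n = 16
out = n % 10  # -> out = 6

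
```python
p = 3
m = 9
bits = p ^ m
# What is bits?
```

Answer: 10

Derivation:
Trace (tracking bits):
p = 3  # -> p = 3
m = 9  # -> m = 9
bits = p ^ m  # -> bits = 10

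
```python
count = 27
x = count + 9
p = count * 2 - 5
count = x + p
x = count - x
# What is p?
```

Trace (tracking p):
count = 27  # -> count = 27
x = count + 9  # -> x = 36
p = count * 2 - 5  # -> p = 49
count = x + p  # -> count = 85
x = count - x  # -> x = 49

Answer: 49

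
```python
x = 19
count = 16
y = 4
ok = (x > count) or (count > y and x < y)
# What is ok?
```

Answer: True

Derivation:
Trace (tracking ok):
x = 19  # -> x = 19
count = 16  # -> count = 16
y = 4  # -> y = 4
ok = x > count or (count > y and x < y)  # -> ok = True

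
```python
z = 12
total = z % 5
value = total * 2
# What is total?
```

Trace (tracking total):
z = 12  # -> z = 12
total = z % 5  # -> total = 2
value = total * 2  # -> value = 4

Answer: 2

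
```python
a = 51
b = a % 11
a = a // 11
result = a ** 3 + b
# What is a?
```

Answer: 4

Derivation:
Trace (tracking a):
a = 51  # -> a = 51
b = a % 11  # -> b = 7
a = a // 11  # -> a = 4
result = a ** 3 + b  # -> result = 71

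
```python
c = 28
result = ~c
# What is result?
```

Answer: -29

Derivation:
Trace (tracking result):
c = 28  # -> c = 28
result = ~c  # -> result = -29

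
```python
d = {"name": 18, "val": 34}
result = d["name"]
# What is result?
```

Trace (tracking result):
d = {'name': 18, 'val': 34}  # -> d = {'name': 18, 'val': 34}
result = d['name']  # -> result = 18

Answer: 18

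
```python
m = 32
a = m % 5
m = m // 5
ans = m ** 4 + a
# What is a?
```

Answer: 2

Derivation:
Trace (tracking a):
m = 32  # -> m = 32
a = m % 5  # -> a = 2
m = m // 5  # -> m = 6
ans = m ** 4 + a  # -> ans = 1298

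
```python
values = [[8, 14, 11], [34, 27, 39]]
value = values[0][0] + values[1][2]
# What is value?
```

Trace (tracking value):
values = [[8, 14, 11], [34, 27, 39]]  # -> values = [[8, 14, 11], [34, 27, 39]]
value = values[0][0] + values[1][2]  # -> value = 47

Answer: 47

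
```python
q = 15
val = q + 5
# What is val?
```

Trace (tracking val):
q = 15  # -> q = 15
val = q + 5  # -> val = 20

Answer: 20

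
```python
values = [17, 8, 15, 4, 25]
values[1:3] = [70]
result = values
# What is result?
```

Trace (tracking result):
values = [17, 8, 15, 4, 25]  # -> values = [17, 8, 15, 4, 25]
values[1:3] = [70]  # -> values = [17, 70, 4, 25]
result = values  # -> result = [17, 70, 4, 25]

Answer: [17, 70, 4, 25]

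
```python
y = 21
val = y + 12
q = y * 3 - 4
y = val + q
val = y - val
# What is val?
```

Trace (tracking val):
y = 21  # -> y = 21
val = y + 12  # -> val = 33
q = y * 3 - 4  # -> q = 59
y = val + q  # -> y = 92
val = y - val  # -> val = 59

Answer: 59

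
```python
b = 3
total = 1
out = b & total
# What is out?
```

Trace (tracking out):
b = 3  # -> b = 3
total = 1  # -> total = 1
out = b & total  # -> out = 1

Answer: 1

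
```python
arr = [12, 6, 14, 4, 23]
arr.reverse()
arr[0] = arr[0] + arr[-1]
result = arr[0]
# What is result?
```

Trace (tracking result):
arr = [12, 6, 14, 4, 23]  # -> arr = [12, 6, 14, 4, 23]
arr.reverse()  # -> arr = [23, 4, 14, 6, 12]
arr[0] = arr[0] + arr[-1]  # -> arr = [35, 4, 14, 6, 12]
result = arr[0]  # -> result = 35

Answer: 35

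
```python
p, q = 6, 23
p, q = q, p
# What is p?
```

Trace (tracking p):
p, q = (6, 23)  # -> p = 6, q = 23
p, q = (q, p)  # -> p = 23, q = 6

Answer: 23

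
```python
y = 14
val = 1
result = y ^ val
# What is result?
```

Trace (tracking result):
y = 14  # -> y = 14
val = 1  # -> val = 1
result = y ^ val  # -> result = 15

Answer: 15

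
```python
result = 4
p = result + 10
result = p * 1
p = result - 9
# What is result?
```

Answer: 14

Derivation:
Trace (tracking result):
result = 4  # -> result = 4
p = result + 10  # -> p = 14
result = p * 1  # -> result = 14
p = result - 9  # -> p = 5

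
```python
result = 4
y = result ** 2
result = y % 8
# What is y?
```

Trace (tracking y):
result = 4  # -> result = 4
y = result ** 2  # -> y = 16
result = y % 8  # -> result = 0

Answer: 16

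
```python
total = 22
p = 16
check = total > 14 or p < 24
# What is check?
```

Trace (tracking check):
total = 22  # -> total = 22
p = 16  # -> p = 16
check = total > 14 or p < 24  # -> check = True

Answer: True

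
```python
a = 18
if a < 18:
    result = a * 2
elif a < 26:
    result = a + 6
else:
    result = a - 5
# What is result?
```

Trace (tracking result):
a = 18  # -> a = 18
if a < 18:  # condition is False
elif a < 26:  # condition is True
    result = a + 6  # -> result = 24

Answer: 24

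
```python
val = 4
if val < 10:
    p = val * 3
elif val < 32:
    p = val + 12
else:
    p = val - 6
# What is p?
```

Trace (tracking p):
val = 4  # -> val = 4
if val < 10:  # condition is True
    p = val * 3  # -> p = 12

Answer: 12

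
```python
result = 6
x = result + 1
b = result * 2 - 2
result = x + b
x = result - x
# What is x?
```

Trace (tracking x):
result = 6  # -> result = 6
x = result + 1  # -> x = 7
b = result * 2 - 2  # -> b = 10
result = x + b  # -> result = 17
x = result - x  # -> x = 10

Answer: 10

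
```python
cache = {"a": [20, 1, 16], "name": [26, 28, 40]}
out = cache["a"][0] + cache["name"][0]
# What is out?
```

Trace (tracking out):
cache = {'a': [20, 1, 16], 'name': [26, 28, 40]}  # -> cache = {'a': [20, 1, 16], 'name': [26, 28, 40]}
out = cache['a'][0] + cache['name'][0]  # -> out = 46

Answer: 46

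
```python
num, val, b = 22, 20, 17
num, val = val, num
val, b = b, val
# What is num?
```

Trace (tracking num):
num, val, b = (22, 20, 17)  # -> num = 22, val = 20, b = 17
num, val = (val, num)  # -> num = 20, val = 22
val, b = (b, val)  # -> val = 17, b = 22

Answer: 20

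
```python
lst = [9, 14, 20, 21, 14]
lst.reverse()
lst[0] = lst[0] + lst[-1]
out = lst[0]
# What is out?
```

Answer: 23

Derivation:
Trace (tracking out):
lst = [9, 14, 20, 21, 14]  # -> lst = [9, 14, 20, 21, 14]
lst.reverse()  # -> lst = [14, 21, 20, 14, 9]
lst[0] = lst[0] + lst[-1]  # -> lst = [23, 21, 20, 14, 9]
out = lst[0]  # -> out = 23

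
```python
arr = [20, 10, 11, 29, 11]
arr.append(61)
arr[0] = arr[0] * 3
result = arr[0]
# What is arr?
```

Answer: [60, 10, 11, 29, 11, 61]

Derivation:
Trace (tracking arr):
arr = [20, 10, 11, 29, 11]  # -> arr = [20, 10, 11, 29, 11]
arr.append(61)  # -> arr = [20, 10, 11, 29, 11, 61]
arr[0] = arr[0] * 3  # -> arr = [60, 10, 11, 29, 11, 61]
result = arr[0]  # -> result = 60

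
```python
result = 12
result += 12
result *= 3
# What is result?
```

Trace (tracking result):
result = 12  # -> result = 12
result += 12  # -> result = 24
result *= 3  # -> result = 72

Answer: 72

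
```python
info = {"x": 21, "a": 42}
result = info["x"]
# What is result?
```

Answer: 21

Derivation:
Trace (tracking result):
info = {'x': 21, 'a': 42}  # -> info = {'x': 21, 'a': 42}
result = info['x']  # -> result = 21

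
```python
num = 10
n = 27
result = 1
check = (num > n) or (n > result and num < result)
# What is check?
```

Trace (tracking check):
num = 10  # -> num = 10
n = 27  # -> n = 27
result = 1  # -> result = 1
check = num > n or (n > result and num < result)  # -> check = False

Answer: False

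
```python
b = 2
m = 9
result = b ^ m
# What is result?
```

Trace (tracking result):
b = 2  # -> b = 2
m = 9  # -> m = 9
result = b ^ m  # -> result = 11

Answer: 11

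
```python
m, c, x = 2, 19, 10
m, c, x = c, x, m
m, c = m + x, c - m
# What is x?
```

Trace (tracking x):
m, c, x = (2, 19, 10)  # -> m = 2, c = 19, x = 10
m, c, x = (c, x, m)  # -> m = 19, c = 10, x = 2
m, c = (m + x, c - m)  # -> m = 21, c = -9

Answer: 2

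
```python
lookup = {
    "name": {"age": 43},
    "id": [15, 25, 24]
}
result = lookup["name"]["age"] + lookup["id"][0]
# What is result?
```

Answer: 58

Derivation:
Trace (tracking result):
lookup = {'name': {'age': 43}, 'id': [15, 25, 24]}  # -> lookup = {'name': {'age': 43}, 'id': [15, 25, 24]}
result = lookup['name']['age'] + lookup['id'][0]  # -> result = 58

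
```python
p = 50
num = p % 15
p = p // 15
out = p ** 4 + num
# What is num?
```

Answer: 5

Derivation:
Trace (tracking num):
p = 50  # -> p = 50
num = p % 15  # -> num = 5
p = p // 15  # -> p = 3
out = p ** 4 + num  # -> out = 86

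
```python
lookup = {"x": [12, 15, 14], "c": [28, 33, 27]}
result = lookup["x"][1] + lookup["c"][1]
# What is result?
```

Answer: 48

Derivation:
Trace (tracking result):
lookup = {'x': [12, 15, 14], 'c': [28, 33, 27]}  # -> lookup = {'x': [12, 15, 14], 'c': [28, 33, 27]}
result = lookup['x'][1] + lookup['c'][1]  # -> result = 48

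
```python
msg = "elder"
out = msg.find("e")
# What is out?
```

Trace (tracking out):
msg = 'elder'  # -> msg = 'elder'
out = msg.find('e')  # -> out = 0

Answer: 0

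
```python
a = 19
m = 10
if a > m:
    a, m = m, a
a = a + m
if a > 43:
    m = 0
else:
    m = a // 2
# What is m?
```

Trace (tracking m):
a = 19  # -> a = 19
m = 10  # -> m = 10
if a > m:  # condition is True
    a, m = (m, a)  # -> a = 10, m = 19
a = a + m  # -> a = 29
if a > 43:  # condition is False
else:
    m = a // 2  # -> m = 14

Answer: 14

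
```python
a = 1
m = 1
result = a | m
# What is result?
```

Trace (tracking result):
a = 1  # -> a = 1
m = 1  # -> m = 1
result = a | m  # -> result = 1

Answer: 1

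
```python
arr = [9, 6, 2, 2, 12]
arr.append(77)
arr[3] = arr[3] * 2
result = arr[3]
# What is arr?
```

Trace (tracking arr):
arr = [9, 6, 2, 2, 12]  # -> arr = [9, 6, 2, 2, 12]
arr.append(77)  # -> arr = [9, 6, 2, 2, 12, 77]
arr[3] = arr[3] * 2  # -> arr = [9, 6, 2, 4, 12, 77]
result = arr[3]  # -> result = 4

Answer: [9, 6, 2, 4, 12, 77]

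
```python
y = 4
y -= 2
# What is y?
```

Trace (tracking y):
y = 4  # -> y = 4
y -= 2  # -> y = 2

Answer: 2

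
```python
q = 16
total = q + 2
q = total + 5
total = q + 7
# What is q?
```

Trace (tracking q):
q = 16  # -> q = 16
total = q + 2  # -> total = 18
q = total + 5  # -> q = 23
total = q + 7  # -> total = 30

Answer: 23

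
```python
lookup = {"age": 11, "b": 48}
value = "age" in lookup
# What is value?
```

Trace (tracking value):
lookup = {'age': 11, 'b': 48}  # -> lookup = {'age': 11, 'b': 48}
value = 'age' in lookup  # -> value = True

Answer: True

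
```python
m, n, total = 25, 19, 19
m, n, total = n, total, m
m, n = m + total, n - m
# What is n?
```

Answer: 0

Derivation:
Trace (tracking n):
m, n, total = (25, 19, 19)  # -> m = 25, n = 19, total = 19
m, n, total = (n, total, m)  # -> m = 19, n = 19, total = 25
m, n = (m + total, n - m)  # -> m = 44, n = 0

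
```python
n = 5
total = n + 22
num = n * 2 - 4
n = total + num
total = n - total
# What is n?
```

Answer: 33

Derivation:
Trace (tracking n):
n = 5  # -> n = 5
total = n + 22  # -> total = 27
num = n * 2 - 4  # -> num = 6
n = total + num  # -> n = 33
total = n - total  # -> total = 6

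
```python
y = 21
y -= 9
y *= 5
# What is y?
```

Answer: 60

Derivation:
Trace (tracking y):
y = 21  # -> y = 21
y -= 9  # -> y = 12
y *= 5  # -> y = 60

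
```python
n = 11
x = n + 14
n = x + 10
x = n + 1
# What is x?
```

Trace (tracking x):
n = 11  # -> n = 11
x = n + 14  # -> x = 25
n = x + 10  # -> n = 35
x = n + 1  # -> x = 36

Answer: 36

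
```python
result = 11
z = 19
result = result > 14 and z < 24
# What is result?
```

Trace (tracking result):
result = 11  # -> result = 11
z = 19  # -> z = 19
result = result > 14 and z < 24  # -> result = False

Answer: False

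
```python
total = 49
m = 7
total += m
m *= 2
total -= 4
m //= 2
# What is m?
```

Trace (tracking m):
total = 49  # -> total = 49
m = 7  # -> m = 7
total += m  # -> total = 56
m *= 2  # -> m = 14
total -= 4  # -> total = 52
m //= 2  # -> m = 7

Answer: 7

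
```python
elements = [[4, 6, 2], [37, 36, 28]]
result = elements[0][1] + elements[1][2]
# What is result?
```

Answer: 34

Derivation:
Trace (tracking result):
elements = [[4, 6, 2], [37, 36, 28]]  # -> elements = [[4, 6, 2], [37, 36, 28]]
result = elements[0][1] + elements[1][2]  # -> result = 34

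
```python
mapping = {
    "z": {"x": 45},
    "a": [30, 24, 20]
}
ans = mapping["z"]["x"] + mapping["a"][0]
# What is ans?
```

Answer: 75

Derivation:
Trace (tracking ans):
mapping = {'z': {'x': 45}, 'a': [30, 24, 20]}  # -> mapping = {'z': {'x': 45}, 'a': [30, 24, 20]}
ans = mapping['z']['x'] + mapping['a'][0]  # -> ans = 75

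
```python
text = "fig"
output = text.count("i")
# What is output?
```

Trace (tracking output):
text = 'fig'  # -> text = 'fig'
output = text.count('i')  # -> output = 1

Answer: 1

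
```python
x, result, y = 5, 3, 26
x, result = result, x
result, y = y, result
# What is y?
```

Answer: 5

Derivation:
Trace (tracking y):
x, result, y = (5, 3, 26)  # -> x = 5, result = 3, y = 26
x, result = (result, x)  # -> x = 3, result = 5
result, y = (y, result)  # -> result = 26, y = 5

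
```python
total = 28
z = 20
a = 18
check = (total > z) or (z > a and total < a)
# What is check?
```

Trace (tracking check):
total = 28  # -> total = 28
z = 20  # -> z = 20
a = 18  # -> a = 18
check = total > z or (z > a and total < a)  # -> check = True

Answer: True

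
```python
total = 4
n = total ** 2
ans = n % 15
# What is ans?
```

Trace (tracking ans):
total = 4  # -> total = 4
n = total ** 2  # -> n = 16
ans = n % 15  # -> ans = 1

Answer: 1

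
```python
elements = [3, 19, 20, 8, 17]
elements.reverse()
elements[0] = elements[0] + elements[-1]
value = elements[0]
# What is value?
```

Answer: 20

Derivation:
Trace (tracking value):
elements = [3, 19, 20, 8, 17]  # -> elements = [3, 19, 20, 8, 17]
elements.reverse()  # -> elements = [17, 8, 20, 19, 3]
elements[0] = elements[0] + elements[-1]  # -> elements = [20, 8, 20, 19, 3]
value = elements[0]  # -> value = 20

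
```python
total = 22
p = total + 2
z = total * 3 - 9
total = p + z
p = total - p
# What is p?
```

Trace (tracking p):
total = 22  # -> total = 22
p = total + 2  # -> p = 24
z = total * 3 - 9  # -> z = 57
total = p + z  # -> total = 81
p = total - p  # -> p = 57

Answer: 57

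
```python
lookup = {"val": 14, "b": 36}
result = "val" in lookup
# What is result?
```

Answer: True

Derivation:
Trace (tracking result):
lookup = {'val': 14, 'b': 36}  # -> lookup = {'val': 14, 'b': 36}
result = 'val' in lookup  # -> result = True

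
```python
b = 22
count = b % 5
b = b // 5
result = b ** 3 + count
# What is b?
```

Trace (tracking b):
b = 22  # -> b = 22
count = b % 5  # -> count = 2
b = b // 5  # -> b = 4
result = b ** 3 + count  # -> result = 66

Answer: 4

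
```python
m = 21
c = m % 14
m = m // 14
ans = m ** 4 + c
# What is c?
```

Trace (tracking c):
m = 21  # -> m = 21
c = m % 14  # -> c = 7
m = m // 14  # -> m = 1
ans = m ** 4 + c  # -> ans = 8

Answer: 7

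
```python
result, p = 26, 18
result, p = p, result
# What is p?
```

Answer: 26

Derivation:
Trace (tracking p):
result, p = (26, 18)  # -> result = 26, p = 18
result, p = (p, result)  # -> result = 18, p = 26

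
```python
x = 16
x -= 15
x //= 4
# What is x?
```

Answer: 0

Derivation:
Trace (tracking x):
x = 16  # -> x = 16
x -= 15  # -> x = 1
x //= 4  # -> x = 0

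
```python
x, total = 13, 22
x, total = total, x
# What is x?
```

Trace (tracking x):
x, total = (13, 22)  # -> x = 13, total = 22
x, total = (total, x)  # -> x = 22, total = 13

Answer: 22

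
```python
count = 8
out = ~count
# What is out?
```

Trace (tracking out):
count = 8  # -> count = 8
out = ~count  # -> out = -9

Answer: -9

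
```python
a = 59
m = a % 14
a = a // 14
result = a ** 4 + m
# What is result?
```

Answer: 259

Derivation:
Trace (tracking result):
a = 59  # -> a = 59
m = a % 14  # -> m = 3
a = a // 14  # -> a = 4
result = a ** 4 + m  # -> result = 259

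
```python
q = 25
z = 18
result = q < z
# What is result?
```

Trace (tracking result):
q = 25  # -> q = 25
z = 18  # -> z = 18
result = q < z  # -> result = False

Answer: False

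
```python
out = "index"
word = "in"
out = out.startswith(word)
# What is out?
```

Answer: True

Derivation:
Trace (tracking out):
out = 'index'  # -> out = 'index'
word = 'in'  # -> word = 'in'
out = out.startswith(word)  # -> out = True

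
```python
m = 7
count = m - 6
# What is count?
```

Answer: 1

Derivation:
Trace (tracking count):
m = 7  # -> m = 7
count = m - 6  # -> count = 1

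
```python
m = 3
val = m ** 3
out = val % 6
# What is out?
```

Answer: 3

Derivation:
Trace (tracking out):
m = 3  # -> m = 3
val = m ** 3  # -> val = 27
out = val % 6  # -> out = 3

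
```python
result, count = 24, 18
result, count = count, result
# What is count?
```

Answer: 24

Derivation:
Trace (tracking count):
result, count = (24, 18)  # -> result = 24, count = 18
result, count = (count, result)  # -> result = 18, count = 24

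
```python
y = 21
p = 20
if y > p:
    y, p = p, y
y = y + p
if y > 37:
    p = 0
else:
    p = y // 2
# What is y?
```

Answer: 41

Derivation:
Trace (tracking y):
y = 21  # -> y = 21
p = 20  # -> p = 20
if y > p:  # condition is True
    y, p = (p, y)  # -> y = 20, p = 21
y = y + p  # -> y = 41
if y > 37:  # condition is True
    p = 0  # -> p = 0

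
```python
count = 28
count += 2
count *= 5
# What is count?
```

Trace (tracking count):
count = 28  # -> count = 28
count += 2  # -> count = 30
count *= 5  # -> count = 150

Answer: 150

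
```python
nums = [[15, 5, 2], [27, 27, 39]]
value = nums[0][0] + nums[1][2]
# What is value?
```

Trace (tracking value):
nums = [[15, 5, 2], [27, 27, 39]]  # -> nums = [[15, 5, 2], [27, 27, 39]]
value = nums[0][0] + nums[1][2]  # -> value = 54

Answer: 54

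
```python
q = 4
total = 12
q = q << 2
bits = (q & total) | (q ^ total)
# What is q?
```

Trace (tracking q):
q = 4  # -> q = 4
total = 12  # -> total = 12
q = q << 2  # -> q = 16
bits = q & total | q ^ total  # -> bits = 28

Answer: 16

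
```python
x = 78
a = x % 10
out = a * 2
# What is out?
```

Answer: 16

Derivation:
Trace (tracking out):
x = 78  # -> x = 78
a = x % 10  # -> a = 8
out = a * 2  # -> out = 16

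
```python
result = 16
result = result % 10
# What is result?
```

Trace (tracking result):
result = 16  # -> result = 16
result = result % 10  # -> result = 6

Answer: 6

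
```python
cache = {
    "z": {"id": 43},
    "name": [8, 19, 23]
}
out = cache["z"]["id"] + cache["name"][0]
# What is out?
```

Answer: 51

Derivation:
Trace (tracking out):
cache = {'z': {'id': 43}, 'name': [8, 19, 23]}  # -> cache = {'z': {'id': 43}, 'name': [8, 19, 23]}
out = cache['z']['id'] + cache['name'][0]  # -> out = 51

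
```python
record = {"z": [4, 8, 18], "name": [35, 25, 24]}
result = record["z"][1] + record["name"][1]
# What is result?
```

Answer: 33

Derivation:
Trace (tracking result):
record = {'z': [4, 8, 18], 'name': [35, 25, 24]}  # -> record = {'z': [4, 8, 18], 'name': [35, 25, 24]}
result = record['z'][1] + record['name'][1]  # -> result = 33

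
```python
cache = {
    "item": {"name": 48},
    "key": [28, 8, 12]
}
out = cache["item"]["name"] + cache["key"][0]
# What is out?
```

Answer: 76

Derivation:
Trace (tracking out):
cache = {'item': {'name': 48}, 'key': [28, 8, 12]}  # -> cache = {'item': {'name': 48}, 'key': [28, 8, 12]}
out = cache['item']['name'] + cache['key'][0]  # -> out = 76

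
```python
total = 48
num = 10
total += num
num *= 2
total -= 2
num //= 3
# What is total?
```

Answer: 56

Derivation:
Trace (tracking total):
total = 48  # -> total = 48
num = 10  # -> num = 10
total += num  # -> total = 58
num *= 2  # -> num = 20
total -= 2  # -> total = 56
num //= 3  # -> num = 6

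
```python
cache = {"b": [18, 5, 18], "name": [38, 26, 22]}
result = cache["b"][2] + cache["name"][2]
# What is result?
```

Trace (tracking result):
cache = {'b': [18, 5, 18], 'name': [38, 26, 22]}  # -> cache = {'b': [18, 5, 18], 'name': [38, 26, 22]}
result = cache['b'][2] + cache['name'][2]  # -> result = 40

Answer: 40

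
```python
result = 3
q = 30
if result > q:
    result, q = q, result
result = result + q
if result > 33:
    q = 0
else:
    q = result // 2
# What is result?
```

Trace (tracking result):
result = 3  # -> result = 3
q = 30  # -> q = 30
if result > q:  # condition is False
result = result + q  # -> result = 33
if result > 33:  # condition is False
else:
    q = result // 2  # -> q = 16

Answer: 33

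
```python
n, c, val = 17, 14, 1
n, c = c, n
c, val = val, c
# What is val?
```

Trace (tracking val):
n, c, val = (17, 14, 1)  # -> n = 17, c = 14, val = 1
n, c = (c, n)  # -> n = 14, c = 17
c, val = (val, c)  # -> c = 1, val = 17

Answer: 17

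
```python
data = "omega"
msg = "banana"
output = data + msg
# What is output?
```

Answer: 'omegabanana'

Derivation:
Trace (tracking output):
data = 'omega'  # -> data = 'omega'
msg = 'banana'  # -> msg = 'banana'
output = data + msg  # -> output = 'omegabanana'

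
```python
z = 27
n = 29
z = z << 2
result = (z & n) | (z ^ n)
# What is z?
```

Answer: 108

Derivation:
Trace (tracking z):
z = 27  # -> z = 27
n = 29  # -> n = 29
z = z << 2  # -> z = 108
result = z & n | z ^ n  # -> result = 125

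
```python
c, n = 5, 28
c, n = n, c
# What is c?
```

Trace (tracking c):
c, n = (5, 28)  # -> c = 5, n = 28
c, n = (n, c)  # -> c = 28, n = 5

Answer: 28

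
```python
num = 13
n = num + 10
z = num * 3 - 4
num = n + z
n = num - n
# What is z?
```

Answer: 35

Derivation:
Trace (tracking z):
num = 13  # -> num = 13
n = num + 10  # -> n = 23
z = num * 3 - 4  # -> z = 35
num = n + z  # -> num = 58
n = num - n  # -> n = 35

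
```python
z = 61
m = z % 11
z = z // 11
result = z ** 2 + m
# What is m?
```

Trace (tracking m):
z = 61  # -> z = 61
m = z % 11  # -> m = 6
z = z // 11  # -> z = 5
result = z ** 2 + m  # -> result = 31

Answer: 6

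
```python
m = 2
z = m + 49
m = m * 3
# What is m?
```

Answer: 6

Derivation:
Trace (tracking m):
m = 2  # -> m = 2
z = m + 49  # -> z = 51
m = m * 3  # -> m = 6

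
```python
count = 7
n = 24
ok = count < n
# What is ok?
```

Trace (tracking ok):
count = 7  # -> count = 7
n = 24  # -> n = 24
ok = count < n  # -> ok = True

Answer: True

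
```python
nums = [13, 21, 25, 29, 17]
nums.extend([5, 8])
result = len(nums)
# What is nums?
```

Trace (tracking nums):
nums = [13, 21, 25, 29, 17]  # -> nums = [13, 21, 25, 29, 17]
nums.extend([5, 8])  # -> nums = [13, 21, 25, 29, 17, 5, 8]
result = len(nums)  # -> result = 7

Answer: [13, 21, 25, 29, 17, 5, 8]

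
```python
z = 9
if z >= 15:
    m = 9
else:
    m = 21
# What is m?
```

Trace (tracking m):
z = 9  # -> z = 9
if z >= 15:  # condition is False
else:
    m = 21  # -> m = 21

Answer: 21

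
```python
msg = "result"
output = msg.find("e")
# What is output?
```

Answer: 1

Derivation:
Trace (tracking output):
msg = 'result'  # -> msg = 'result'
output = msg.find('e')  # -> output = 1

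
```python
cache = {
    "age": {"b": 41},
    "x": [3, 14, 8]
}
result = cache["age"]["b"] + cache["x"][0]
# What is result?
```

Answer: 44

Derivation:
Trace (tracking result):
cache = {'age': {'b': 41}, 'x': [3, 14, 8]}  # -> cache = {'age': {'b': 41}, 'x': [3, 14, 8]}
result = cache['age']['b'] + cache['x'][0]  # -> result = 44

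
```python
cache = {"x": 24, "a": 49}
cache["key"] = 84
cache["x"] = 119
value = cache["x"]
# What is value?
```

Trace (tracking value):
cache = {'x': 24, 'a': 49}  # -> cache = {'x': 24, 'a': 49}
cache['key'] = 84  # -> cache = {'x': 24, 'a': 49, 'key': 84}
cache['x'] = 119  # -> cache = {'x': 119, 'a': 49, 'key': 84}
value = cache['x']  # -> value = 119

Answer: 119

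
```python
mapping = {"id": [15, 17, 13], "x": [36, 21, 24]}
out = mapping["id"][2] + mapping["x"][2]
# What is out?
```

Trace (tracking out):
mapping = {'id': [15, 17, 13], 'x': [36, 21, 24]}  # -> mapping = {'id': [15, 17, 13], 'x': [36, 21, 24]}
out = mapping['id'][2] + mapping['x'][2]  # -> out = 37

Answer: 37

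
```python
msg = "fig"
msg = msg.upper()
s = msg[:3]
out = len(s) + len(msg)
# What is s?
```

Trace (tracking s):
msg = 'fig'  # -> msg = 'fig'
msg = msg.upper()  # -> msg = 'FIG'
s = msg[:3]  # -> s = 'FIG'
out = len(s) + len(msg)  # -> out = 6

Answer: 'FIG'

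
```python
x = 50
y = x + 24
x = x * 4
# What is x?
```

Answer: 200

Derivation:
Trace (tracking x):
x = 50  # -> x = 50
y = x + 24  # -> y = 74
x = x * 4  # -> x = 200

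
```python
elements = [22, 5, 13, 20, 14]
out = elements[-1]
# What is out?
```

Answer: 14

Derivation:
Trace (tracking out):
elements = [22, 5, 13, 20, 14]  # -> elements = [22, 5, 13, 20, 14]
out = elements[-1]  # -> out = 14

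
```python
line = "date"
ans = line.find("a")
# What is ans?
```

Trace (tracking ans):
line = 'date'  # -> line = 'date'
ans = line.find('a')  # -> ans = 1

Answer: 1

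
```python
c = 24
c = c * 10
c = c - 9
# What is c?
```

Trace (tracking c):
c = 24  # -> c = 24
c = c * 10  # -> c = 240
c = c - 9  # -> c = 231

Answer: 231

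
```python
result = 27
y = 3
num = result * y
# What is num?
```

Answer: 81

Derivation:
Trace (tracking num):
result = 27  # -> result = 27
y = 3  # -> y = 3
num = result * y  # -> num = 81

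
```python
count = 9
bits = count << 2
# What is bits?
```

Trace (tracking bits):
count = 9  # -> count = 9
bits = count << 2  # -> bits = 36

Answer: 36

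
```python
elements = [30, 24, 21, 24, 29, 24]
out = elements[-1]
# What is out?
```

Answer: 24

Derivation:
Trace (tracking out):
elements = [30, 24, 21, 24, 29, 24]  # -> elements = [30, 24, 21, 24, 29, 24]
out = elements[-1]  # -> out = 24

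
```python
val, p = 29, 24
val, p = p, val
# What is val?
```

Trace (tracking val):
val, p = (29, 24)  # -> val = 29, p = 24
val, p = (p, val)  # -> val = 24, p = 29

Answer: 24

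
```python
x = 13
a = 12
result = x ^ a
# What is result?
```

Answer: 1

Derivation:
Trace (tracking result):
x = 13  # -> x = 13
a = 12  # -> a = 12
result = x ^ a  # -> result = 1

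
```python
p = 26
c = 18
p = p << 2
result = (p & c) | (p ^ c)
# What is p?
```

Trace (tracking p):
p = 26  # -> p = 26
c = 18  # -> c = 18
p = p << 2  # -> p = 104
result = p & c | p ^ c  # -> result = 122

Answer: 104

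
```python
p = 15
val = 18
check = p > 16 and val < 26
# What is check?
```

Trace (tracking check):
p = 15  # -> p = 15
val = 18  # -> val = 18
check = p > 16 and val < 26  # -> check = False

Answer: False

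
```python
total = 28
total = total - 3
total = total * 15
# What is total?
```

Answer: 375

Derivation:
Trace (tracking total):
total = 28  # -> total = 28
total = total - 3  # -> total = 25
total = total * 15  # -> total = 375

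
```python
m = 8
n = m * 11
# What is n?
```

Answer: 88

Derivation:
Trace (tracking n):
m = 8  # -> m = 8
n = m * 11  # -> n = 88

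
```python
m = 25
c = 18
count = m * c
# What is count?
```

Trace (tracking count):
m = 25  # -> m = 25
c = 18  # -> c = 18
count = m * c  # -> count = 450

Answer: 450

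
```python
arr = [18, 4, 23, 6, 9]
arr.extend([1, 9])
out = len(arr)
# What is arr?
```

Trace (tracking arr):
arr = [18, 4, 23, 6, 9]  # -> arr = [18, 4, 23, 6, 9]
arr.extend([1, 9])  # -> arr = [18, 4, 23, 6, 9, 1, 9]
out = len(arr)  # -> out = 7

Answer: [18, 4, 23, 6, 9, 1, 9]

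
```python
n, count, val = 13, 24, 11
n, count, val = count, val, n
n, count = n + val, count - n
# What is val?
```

Trace (tracking val):
n, count, val = (13, 24, 11)  # -> n = 13, count = 24, val = 11
n, count, val = (count, val, n)  # -> n = 24, count = 11, val = 13
n, count = (n + val, count - n)  # -> n = 37, count = -13

Answer: 13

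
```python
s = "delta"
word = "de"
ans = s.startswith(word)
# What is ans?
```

Trace (tracking ans):
s = 'delta'  # -> s = 'delta'
word = 'de'  # -> word = 'de'
ans = s.startswith(word)  # -> ans = True

Answer: True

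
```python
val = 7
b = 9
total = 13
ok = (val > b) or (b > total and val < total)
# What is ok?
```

Answer: False

Derivation:
Trace (tracking ok):
val = 7  # -> val = 7
b = 9  # -> b = 9
total = 13  # -> total = 13
ok = val > b or (b > total and val < total)  # -> ok = False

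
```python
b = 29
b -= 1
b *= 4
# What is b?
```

Trace (tracking b):
b = 29  # -> b = 29
b -= 1  # -> b = 28
b *= 4  # -> b = 112

Answer: 112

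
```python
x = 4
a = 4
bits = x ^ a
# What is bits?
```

Answer: 0

Derivation:
Trace (tracking bits):
x = 4  # -> x = 4
a = 4  # -> a = 4
bits = x ^ a  # -> bits = 0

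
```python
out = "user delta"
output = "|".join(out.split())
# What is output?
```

Answer: 'user|delta'

Derivation:
Trace (tracking output):
out = 'user delta'  # -> out = 'user delta'
output = '|'.join(out.split())  # -> output = 'user|delta'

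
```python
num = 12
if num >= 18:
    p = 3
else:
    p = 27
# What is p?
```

Answer: 27

Derivation:
Trace (tracking p):
num = 12  # -> num = 12
if num >= 18:  # condition is False
else:
    p = 27  # -> p = 27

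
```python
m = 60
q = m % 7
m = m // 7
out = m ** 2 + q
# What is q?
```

Trace (tracking q):
m = 60  # -> m = 60
q = m % 7  # -> q = 4
m = m // 7  # -> m = 8
out = m ** 2 + q  # -> out = 68

Answer: 4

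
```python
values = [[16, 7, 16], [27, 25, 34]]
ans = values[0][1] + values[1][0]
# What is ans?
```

Answer: 34

Derivation:
Trace (tracking ans):
values = [[16, 7, 16], [27, 25, 34]]  # -> values = [[16, 7, 16], [27, 25, 34]]
ans = values[0][1] + values[1][0]  # -> ans = 34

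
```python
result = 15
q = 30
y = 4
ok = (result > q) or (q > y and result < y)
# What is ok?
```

Trace (tracking ok):
result = 15  # -> result = 15
q = 30  # -> q = 30
y = 4  # -> y = 4
ok = result > q or (q > y and result < y)  # -> ok = False

Answer: False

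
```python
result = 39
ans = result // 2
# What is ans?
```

Answer: 19

Derivation:
Trace (tracking ans):
result = 39  # -> result = 39
ans = result // 2  # -> ans = 19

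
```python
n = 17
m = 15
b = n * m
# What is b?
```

Answer: 255

Derivation:
Trace (tracking b):
n = 17  # -> n = 17
m = 15  # -> m = 15
b = n * m  # -> b = 255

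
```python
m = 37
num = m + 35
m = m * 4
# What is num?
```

Answer: 72

Derivation:
Trace (tracking num):
m = 37  # -> m = 37
num = m + 35  # -> num = 72
m = m * 4  # -> m = 148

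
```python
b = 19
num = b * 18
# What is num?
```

Answer: 342

Derivation:
Trace (tracking num):
b = 19  # -> b = 19
num = b * 18  # -> num = 342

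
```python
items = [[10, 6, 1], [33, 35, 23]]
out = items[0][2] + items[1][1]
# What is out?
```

Trace (tracking out):
items = [[10, 6, 1], [33, 35, 23]]  # -> items = [[10, 6, 1], [33, 35, 23]]
out = items[0][2] + items[1][1]  # -> out = 36

Answer: 36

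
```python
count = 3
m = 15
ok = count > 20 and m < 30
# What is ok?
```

Trace (tracking ok):
count = 3  # -> count = 3
m = 15  # -> m = 15
ok = count > 20 and m < 30  # -> ok = False

Answer: False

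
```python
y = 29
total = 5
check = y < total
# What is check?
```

Answer: False

Derivation:
Trace (tracking check):
y = 29  # -> y = 29
total = 5  # -> total = 5
check = y < total  # -> check = False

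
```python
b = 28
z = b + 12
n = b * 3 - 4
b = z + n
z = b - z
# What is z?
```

Answer: 80

Derivation:
Trace (tracking z):
b = 28  # -> b = 28
z = b + 12  # -> z = 40
n = b * 3 - 4  # -> n = 80
b = z + n  # -> b = 120
z = b - z  # -> z = 80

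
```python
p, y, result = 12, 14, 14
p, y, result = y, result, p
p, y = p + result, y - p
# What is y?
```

Trace (tracking y):
p, y, result = (12, 14, 14)  # -> p = 12, y = 14, result = 14
p, y, result = (y, result, p)  # -> p = 14, y = 14, result = 12
p, y = (p + result, y - p)  # -> p = 26, y = 0

Answer: 0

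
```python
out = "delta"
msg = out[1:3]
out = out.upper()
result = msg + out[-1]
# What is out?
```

Trace (tracking out):
out = 'delta'  # -> out = 'delta'
msg = out[1:3]  # -> msg = 'el'
out = out.upper()  # -> out = 'DELTA'
result = msg + out[-1]  # -> result = 'elA'

Answer: 'DELTA'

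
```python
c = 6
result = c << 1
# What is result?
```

Trace (tracking result):
c = 6  # -> c = 6
result = c << 1  # -> result = 12

Answer: 12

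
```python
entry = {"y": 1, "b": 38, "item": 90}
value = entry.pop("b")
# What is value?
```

Trace (tracking value):
entry = {'y': 1, 'b': 38, 'item': 90}  # -> entry = {'y': 1, 'b': 38, 'item': 90}
value = entry.pop('b')  # -> value = 38

Answer: 38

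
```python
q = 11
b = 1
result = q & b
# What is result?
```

Trace (tracking result):
q = 11  # -> q = 11
b = 1  # -> b = 1
result = q & b  # -> result = 1

Answer: 1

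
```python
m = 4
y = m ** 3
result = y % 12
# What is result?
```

Trace (tracking result):
m = 4  # -> m = 4
y = m ** 3  # -> y = 64
result = y % 12  # -> result = 4

Answer: 4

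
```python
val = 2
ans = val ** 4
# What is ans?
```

Answer: 16

Derivation:
Trace (tracking ans):
val = 2  # -> val = 2
ans = val ** 4  # -> ans = 16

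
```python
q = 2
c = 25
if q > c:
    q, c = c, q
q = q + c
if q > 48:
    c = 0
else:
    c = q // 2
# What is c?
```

Answer: 13

Derivation:
Trace (tracking c):
q = 2  # -> q = 2
c = 25  # -> c = 25
if q > c:  # condition is False
q = q + c  # -> q = 27
if q > 48:  # condition is False
else:
    c = q // 2  # -> c = 13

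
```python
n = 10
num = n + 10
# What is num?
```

Answer: 20

Derivation:
Trace (tracking num):
n = 10  # -> n = 10
num = n + 10  # -> num = 20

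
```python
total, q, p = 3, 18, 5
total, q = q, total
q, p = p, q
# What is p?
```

Answer: 3

Derivation:
Trace (tracking p):
total, q, p = (3, 18, 5)  # -> total = 3, q = 18, p = 5
total, q = (q, total)  # -> total = 18, q = 3
q, p = (p, q)  # -> q = 5, p = 3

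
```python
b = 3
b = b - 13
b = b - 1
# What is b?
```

Trace (tracking b):
b = 3  # -> b = 3
b = b - 13  # -> b = -10
b = b - 1  # -> b = -11

Answer: -11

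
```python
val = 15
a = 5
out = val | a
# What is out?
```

Trace (tracking out):
val = 15  # -> val = 15
a = 5  # -> a = 5
out = val | a  # -> out = 15

Answer: 15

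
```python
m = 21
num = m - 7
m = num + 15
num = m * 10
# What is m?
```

Trace (tracking m):
m = 21  # -> m = 21
num = m - 7  # -> num = 14
m = num + 15  # -> m = 29
num = m * 10  # -> num = 290

Answer: 29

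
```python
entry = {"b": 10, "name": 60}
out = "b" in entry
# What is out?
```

Answer: True

Derivation:
Trace (tracking out):
entry = {'b': 10, 'name': 60}  # -> entry = {'b': 10, 'name': 60}
out = 'b' in entry  # -> out = True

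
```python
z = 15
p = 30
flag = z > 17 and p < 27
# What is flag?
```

Answer: False

Derivation:
Trace (tracking flag):
z = 15  # -> z = 15
p = 30  # -> p = 30
flag = z > 17 and p < 27  # -> flag = False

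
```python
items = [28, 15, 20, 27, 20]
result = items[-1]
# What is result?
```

Trace (tracking result):
items = [28, 15, 20, 27, 20]  # -> items = [28, 15, 20, 27, 20]
result = items[-1]  # -> result = 20

Answer: 20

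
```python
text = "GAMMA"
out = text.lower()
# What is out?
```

Answer: 'gamma'

Derivation:
Trace (tracking out):
text = 'GAMMA'  # -> text = 'GAMMA'
out = text.lower()  # -> out = 'gamma'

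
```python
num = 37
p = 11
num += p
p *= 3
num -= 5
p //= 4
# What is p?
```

Trace (tracking p):
num = 37  # -> num = 37
p = 11  # -> p = 11
num += p  # -> num = 48
p *= 3  # -> p = 33
num -= 5  # -> num = 43
p //= 4  # -> p = 8

Answer: 8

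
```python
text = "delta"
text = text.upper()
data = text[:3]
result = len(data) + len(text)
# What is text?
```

Answer: 'DELTA'

Derivation:
Trace (tracking text):
text = 'delta'  # -> text = 'delta'
text = text.upper()  # -> text = 'DELTA'
data = text[:3]  # -> data = 'DEL'
result = len(data) + len(text)  # -> result = 8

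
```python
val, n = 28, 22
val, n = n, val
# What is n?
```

Answer: 28

Derivation:
Trace (tracking n):
val, n = (28, 22)  # -> val = 28, n = 22
val, n = (n, val)  # -> val = 22, n = 28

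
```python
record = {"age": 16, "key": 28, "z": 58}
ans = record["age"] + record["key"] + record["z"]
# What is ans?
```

Trace (tracking ans):
record = {'age': 16, 'key': 28, 'z': 58}  # -> record = {'age': 16, 'key': 28, 'z': 58}
ans = record['age'] + record['key'] + record['z']  # -> ans = 102

Answer: 102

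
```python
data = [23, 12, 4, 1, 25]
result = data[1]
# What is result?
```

Answer: 12

Derivation:
Trace (tracking result):
data = [23, 12, 4, 1, 25]  # -> data = [23, 12, 4, 1, 25]
result = data[1]  # -> result = 12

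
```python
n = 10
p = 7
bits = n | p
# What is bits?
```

Answer: 15

Derivation:
Trace (tracking bits):
n = 10  # -> n = 10
p = 7  # -> p = 7
bits = n | p  # -> bits = 15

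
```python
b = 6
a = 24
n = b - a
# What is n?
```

Answer: -18

Derivation:
Trace (tracking n):
b = 6  # -> b = 6
a = 24  # -> a = 24
n = b - a  # -> n = -18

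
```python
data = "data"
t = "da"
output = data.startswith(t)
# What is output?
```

Trace (tracking output):
data = 'data'  # -> data = 'data'
t = 'da'  # -> t = 'da'
output = data.startswith(t)  # -> output = True

Answer: True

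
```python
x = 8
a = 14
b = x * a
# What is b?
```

Trace (tracking b):
x = 8  # -> x = 8
a = 14  # -> a = 14
b = x * a  # -> b = 112

Answer: 112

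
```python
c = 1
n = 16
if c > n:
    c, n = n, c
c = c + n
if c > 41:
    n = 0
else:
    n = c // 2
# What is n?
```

Trace (tracking n):
c = 1  # -> c = 1
n = 16  # -> n = 16
if c > n:  # condition is False
c = c + n  # -> c = 17
if c > 41:  # condition is False
else:
    n = c // 2  # -> n = 8

Answer: 8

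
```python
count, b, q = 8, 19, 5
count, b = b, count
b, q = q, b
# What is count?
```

Answer: 19

Derivation:
Trace (tracking count):
count, b, q = (8, 19, 5)  # -> count = 8, b = 19, q = 5
count, b = (b, count)  # -> count = 19, b = 8
b, q = (q, b)  # -> b = 5, q = 8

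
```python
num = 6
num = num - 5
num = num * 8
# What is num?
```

Trace (tracking num):
num = 6  # -> num = 6
num = num - 5  # -> num = 1
num = num * 8  # -> num = 8

Answer: 8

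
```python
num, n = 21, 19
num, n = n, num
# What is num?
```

Answer: 19

Derivation:
Trace (tracking num):
num, n = (21, 19)  # -> num = 21, n = 19
num, n = (n, num)  # -> num = 19, n = 21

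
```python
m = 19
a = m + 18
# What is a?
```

Answer: 37

Derivation:
Trace (tracking a):
m = 19  # -> m = 19
a = m + 18  # -> a = 37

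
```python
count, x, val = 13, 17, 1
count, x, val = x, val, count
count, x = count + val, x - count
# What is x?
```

Trace (tracking x):
count, x, val = (13, 17, 1)  # -> count = 13, x = 17, val = 1
count, x, val = (x, val, count)  # -> count = 17, x = 1, val = 13
count, x = (count + val, x - count)  # -> count = 30, x = -16

Answer: -16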